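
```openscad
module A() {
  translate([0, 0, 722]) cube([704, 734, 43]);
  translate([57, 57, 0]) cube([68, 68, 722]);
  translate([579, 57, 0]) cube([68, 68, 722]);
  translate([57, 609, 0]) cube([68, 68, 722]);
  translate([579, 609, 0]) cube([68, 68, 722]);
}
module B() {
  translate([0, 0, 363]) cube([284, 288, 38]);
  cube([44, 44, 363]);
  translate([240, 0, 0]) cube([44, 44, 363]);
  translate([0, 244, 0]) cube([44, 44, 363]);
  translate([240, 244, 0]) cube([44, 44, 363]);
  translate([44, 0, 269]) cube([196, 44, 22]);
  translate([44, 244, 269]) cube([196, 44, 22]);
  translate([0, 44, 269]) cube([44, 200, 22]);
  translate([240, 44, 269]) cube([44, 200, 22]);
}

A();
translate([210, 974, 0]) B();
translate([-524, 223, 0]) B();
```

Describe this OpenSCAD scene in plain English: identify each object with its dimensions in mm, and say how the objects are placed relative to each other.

A is a rectangular dining table. The top is 704×734×43 mm with its upper surface at z = 765 mm. It stands on four 68×68 mm square legs, each inset 57 mm from the nearest pair of top edges, running from the floor to the underside of the top.

B is a four-legged stool. The seat is 284×288 mm, 38 mm thick, top at z = 401 mm. It stands on four square legs, each 44×44 mm in cross-section, from z = 0 to the seat underside, each flush with a corner of the seat. Four stretchers, 44 mm wide and 22 mm tall, connect adjacent legs with their undersides at z = 269 mm, each running between the inner faces of the legs it joins and aligned with the legs' outer faces on the other axis.

Two stools sit around the table at the +y, −x sides.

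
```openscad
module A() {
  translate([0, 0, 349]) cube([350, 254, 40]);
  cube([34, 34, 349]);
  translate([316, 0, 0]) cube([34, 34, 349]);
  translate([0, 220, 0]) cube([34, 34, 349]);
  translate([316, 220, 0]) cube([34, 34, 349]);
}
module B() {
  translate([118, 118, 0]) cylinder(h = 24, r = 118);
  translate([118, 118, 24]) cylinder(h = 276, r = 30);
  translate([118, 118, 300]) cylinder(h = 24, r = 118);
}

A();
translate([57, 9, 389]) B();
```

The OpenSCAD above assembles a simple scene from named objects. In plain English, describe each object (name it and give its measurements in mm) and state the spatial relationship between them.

A is a four-legged stool. The seat is a 350×254×40 mm slab whose top surface is at z = 389 mm; four square legs, each 34×34 mm in cross-section, run from the floor (z = 0) to the underside of the seat, each flush with a corner of the seat.

B is a spool: two coaxial disc flanges of radius 118 mm and thickness 24 mm, joined by a core cylinder of radius 30 mm and height 276 mm. The lower flange rests on z = 0 and the three cylinders share a vertical axis.

The spool is on top of the stool, centred.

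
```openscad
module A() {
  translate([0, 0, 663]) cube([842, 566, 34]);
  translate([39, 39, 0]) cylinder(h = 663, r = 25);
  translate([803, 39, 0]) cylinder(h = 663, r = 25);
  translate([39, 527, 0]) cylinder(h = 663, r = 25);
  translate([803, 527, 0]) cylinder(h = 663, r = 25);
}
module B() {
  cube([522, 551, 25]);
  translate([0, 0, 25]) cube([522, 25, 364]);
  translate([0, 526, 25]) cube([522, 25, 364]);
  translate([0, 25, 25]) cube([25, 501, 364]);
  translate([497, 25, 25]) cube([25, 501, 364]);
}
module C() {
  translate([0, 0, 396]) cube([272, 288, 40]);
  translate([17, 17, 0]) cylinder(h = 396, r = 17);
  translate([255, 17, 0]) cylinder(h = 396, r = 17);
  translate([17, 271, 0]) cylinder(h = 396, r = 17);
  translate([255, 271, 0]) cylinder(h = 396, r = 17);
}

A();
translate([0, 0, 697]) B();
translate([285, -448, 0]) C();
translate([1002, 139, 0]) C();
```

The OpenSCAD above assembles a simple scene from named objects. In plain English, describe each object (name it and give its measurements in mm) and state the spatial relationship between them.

A is a table: top 842 mm (x) × 566 mm (y), 34 mm thick, upper face at z = 697 mm, on four round legs of 50 mm diameter, each leg's bounding box inset 14 mm from the nearest pair of top edges, running from z = 0 to the bottom of the top.

B is an open-topped rectangular box: outside dimensions 522×551×389 mm, with a uniform wall and base thickness of 25 mm. The base is a full 522×551 slab on the floor; four walls sit on top of the base. The front and back walls (the −y and +y sides) span the full width; the two side walls fit between them.

C is a simple wooden stool: a rectangular seat 272 mm (x) by 288 mm (y), 40 mm thick, top face at z = 436 mm, on four round legs, each 34 mm in diameter. The legs rest on z = 0, each leg's axis is inset half a diameter from the nearest pair of seat edges (so the leg's bounding box is flush with the corner).

The open box is on top of the table. Two stools sit around the table at the −y, +x sides.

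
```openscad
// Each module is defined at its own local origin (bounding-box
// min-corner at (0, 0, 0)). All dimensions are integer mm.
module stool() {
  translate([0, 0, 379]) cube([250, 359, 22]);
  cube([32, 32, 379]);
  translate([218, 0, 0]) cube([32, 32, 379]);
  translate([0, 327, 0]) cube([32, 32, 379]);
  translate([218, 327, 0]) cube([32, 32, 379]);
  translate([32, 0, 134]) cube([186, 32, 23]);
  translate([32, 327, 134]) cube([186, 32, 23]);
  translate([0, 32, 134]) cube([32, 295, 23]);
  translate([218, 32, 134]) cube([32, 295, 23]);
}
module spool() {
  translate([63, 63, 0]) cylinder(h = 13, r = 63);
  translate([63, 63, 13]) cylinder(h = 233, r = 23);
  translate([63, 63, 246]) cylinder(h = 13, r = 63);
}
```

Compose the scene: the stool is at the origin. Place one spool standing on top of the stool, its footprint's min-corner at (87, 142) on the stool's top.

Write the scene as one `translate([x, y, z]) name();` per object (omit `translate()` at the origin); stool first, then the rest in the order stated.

stool();
translate([87, 142, 401]) spool();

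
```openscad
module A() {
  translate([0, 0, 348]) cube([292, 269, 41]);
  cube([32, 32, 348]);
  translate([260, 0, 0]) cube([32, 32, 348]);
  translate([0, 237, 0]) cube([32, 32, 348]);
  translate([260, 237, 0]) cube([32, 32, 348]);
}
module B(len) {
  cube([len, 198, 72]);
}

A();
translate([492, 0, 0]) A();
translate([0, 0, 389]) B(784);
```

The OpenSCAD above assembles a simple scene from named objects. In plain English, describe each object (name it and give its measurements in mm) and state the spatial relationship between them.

A is a four-legged stool. The seat is a 292×269×41 mm slab whose top surface is at z = 389 mm; four square legs, each 32×32 mm in cross-section, run from the floor (z = 0) to the underside of the seat, each flush with a corner of the seat.

B is a rectangular beam 784 mm long (x), 198 mm deep (y), 72 mm thick (z).

The beam spans the tops of two stools placed 200 mm apart, resting at z = 389 mm.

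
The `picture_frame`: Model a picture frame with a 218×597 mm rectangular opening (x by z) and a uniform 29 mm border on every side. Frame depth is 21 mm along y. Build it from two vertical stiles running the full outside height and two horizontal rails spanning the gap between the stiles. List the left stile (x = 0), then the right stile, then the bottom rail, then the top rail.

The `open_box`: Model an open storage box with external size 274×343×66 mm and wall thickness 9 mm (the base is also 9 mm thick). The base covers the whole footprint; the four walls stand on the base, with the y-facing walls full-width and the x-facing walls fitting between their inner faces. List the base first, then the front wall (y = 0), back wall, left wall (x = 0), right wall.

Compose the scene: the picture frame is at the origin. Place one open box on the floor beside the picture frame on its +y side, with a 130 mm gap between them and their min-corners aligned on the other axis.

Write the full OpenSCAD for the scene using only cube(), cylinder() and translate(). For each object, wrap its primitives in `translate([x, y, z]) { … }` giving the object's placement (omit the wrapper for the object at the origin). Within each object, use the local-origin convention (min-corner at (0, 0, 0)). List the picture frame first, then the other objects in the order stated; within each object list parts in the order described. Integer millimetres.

cube([29, 21, 655]);
translate([247, 0, 0]) cube([29, 21, 655]);
translate([29, 0, 0]) cube([218, 21, 29]);
translate([29, 0, 626]) cube([218, 21, 29]);
translate([0, 151, 0]) {
  cube([274, 343, 9]);
  translate([0, 0, 9]) cube([274, 9, 57]);
  translate([0, 334, 9]) cube([274, 9, 57]);
  translate([0, 9, 9]) cube([9, 325, 57]);
  translate([265, 9, 9]) cube([9, 325, 57]);
}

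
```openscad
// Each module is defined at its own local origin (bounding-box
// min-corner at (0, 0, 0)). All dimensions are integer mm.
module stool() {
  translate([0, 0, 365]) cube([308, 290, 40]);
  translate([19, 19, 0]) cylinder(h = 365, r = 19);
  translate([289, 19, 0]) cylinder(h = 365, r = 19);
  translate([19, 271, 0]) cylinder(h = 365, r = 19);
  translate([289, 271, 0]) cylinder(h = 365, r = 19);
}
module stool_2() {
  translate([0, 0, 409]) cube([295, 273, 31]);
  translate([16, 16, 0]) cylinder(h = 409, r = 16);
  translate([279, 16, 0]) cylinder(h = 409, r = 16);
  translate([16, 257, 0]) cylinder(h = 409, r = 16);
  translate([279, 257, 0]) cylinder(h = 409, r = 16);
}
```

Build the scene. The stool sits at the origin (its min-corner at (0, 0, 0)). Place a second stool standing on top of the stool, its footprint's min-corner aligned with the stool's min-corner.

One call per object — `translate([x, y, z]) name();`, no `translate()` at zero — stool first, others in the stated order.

stool();
translate([0, 0, 405]) stool_2();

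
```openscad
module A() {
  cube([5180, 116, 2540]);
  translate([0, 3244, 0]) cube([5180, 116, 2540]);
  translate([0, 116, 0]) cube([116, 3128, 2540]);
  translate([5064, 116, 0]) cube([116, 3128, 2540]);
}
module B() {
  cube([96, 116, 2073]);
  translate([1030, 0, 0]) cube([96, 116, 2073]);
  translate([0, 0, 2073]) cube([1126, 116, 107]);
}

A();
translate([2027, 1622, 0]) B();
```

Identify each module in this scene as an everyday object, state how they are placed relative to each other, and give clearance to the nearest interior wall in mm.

A is a house frame. B is a door frame. The door frame sits inside the house frame, centred. The clearance to the nearest interior wall is 1506 mm.

Clearances: x = 1911, y = 1506; minimum 1506 mm.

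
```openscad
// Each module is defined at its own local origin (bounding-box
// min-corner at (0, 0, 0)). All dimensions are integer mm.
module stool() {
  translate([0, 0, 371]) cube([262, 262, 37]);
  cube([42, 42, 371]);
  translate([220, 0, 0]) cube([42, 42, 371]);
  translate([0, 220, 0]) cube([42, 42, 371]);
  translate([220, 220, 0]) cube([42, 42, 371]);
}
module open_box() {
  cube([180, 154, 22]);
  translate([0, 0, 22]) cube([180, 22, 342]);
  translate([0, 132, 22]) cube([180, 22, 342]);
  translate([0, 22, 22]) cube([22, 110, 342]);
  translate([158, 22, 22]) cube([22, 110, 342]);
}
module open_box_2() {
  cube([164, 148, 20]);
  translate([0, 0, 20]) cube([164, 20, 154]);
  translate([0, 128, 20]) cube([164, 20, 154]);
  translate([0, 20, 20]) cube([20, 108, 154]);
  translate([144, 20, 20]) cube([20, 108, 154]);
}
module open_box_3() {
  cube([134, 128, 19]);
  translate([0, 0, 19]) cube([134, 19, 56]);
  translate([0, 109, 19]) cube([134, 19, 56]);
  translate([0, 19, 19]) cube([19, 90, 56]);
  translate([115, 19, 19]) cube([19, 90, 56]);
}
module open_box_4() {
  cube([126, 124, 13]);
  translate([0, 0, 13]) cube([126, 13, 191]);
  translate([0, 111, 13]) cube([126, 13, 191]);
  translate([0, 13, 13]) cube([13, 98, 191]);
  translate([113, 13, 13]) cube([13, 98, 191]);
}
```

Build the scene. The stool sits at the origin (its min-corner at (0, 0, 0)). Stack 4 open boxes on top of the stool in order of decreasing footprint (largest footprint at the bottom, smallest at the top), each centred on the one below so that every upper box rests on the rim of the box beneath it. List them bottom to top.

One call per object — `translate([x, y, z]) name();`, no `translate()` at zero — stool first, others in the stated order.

stool();
translate([41, 54, 408]) open_box();
translate([49, 57, 772]) open_box_2();
translate([64, 67, 946]) open_box_3();
translate([68, 69, 1021]) open_box_4();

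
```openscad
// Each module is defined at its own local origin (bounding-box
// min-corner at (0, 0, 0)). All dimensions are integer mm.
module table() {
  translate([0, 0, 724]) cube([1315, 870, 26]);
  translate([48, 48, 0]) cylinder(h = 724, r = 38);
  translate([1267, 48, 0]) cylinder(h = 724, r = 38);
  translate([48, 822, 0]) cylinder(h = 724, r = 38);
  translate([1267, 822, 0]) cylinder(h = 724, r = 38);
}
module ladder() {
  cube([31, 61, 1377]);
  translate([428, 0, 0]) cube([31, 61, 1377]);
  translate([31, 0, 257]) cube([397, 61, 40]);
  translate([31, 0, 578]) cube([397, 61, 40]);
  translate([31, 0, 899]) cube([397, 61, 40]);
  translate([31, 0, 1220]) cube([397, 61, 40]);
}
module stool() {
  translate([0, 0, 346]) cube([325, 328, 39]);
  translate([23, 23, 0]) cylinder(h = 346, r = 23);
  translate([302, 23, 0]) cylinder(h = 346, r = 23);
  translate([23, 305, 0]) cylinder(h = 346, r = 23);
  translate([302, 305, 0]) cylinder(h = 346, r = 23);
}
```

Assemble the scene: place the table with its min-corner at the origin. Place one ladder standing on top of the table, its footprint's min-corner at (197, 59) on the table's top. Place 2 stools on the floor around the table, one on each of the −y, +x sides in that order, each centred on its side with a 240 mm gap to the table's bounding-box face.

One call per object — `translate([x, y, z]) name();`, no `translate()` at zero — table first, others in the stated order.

table();
translate([197, 59, 750]) ladder();
translate([495, -568, 0]) stool();
translate([1555, 271, 0]) stool();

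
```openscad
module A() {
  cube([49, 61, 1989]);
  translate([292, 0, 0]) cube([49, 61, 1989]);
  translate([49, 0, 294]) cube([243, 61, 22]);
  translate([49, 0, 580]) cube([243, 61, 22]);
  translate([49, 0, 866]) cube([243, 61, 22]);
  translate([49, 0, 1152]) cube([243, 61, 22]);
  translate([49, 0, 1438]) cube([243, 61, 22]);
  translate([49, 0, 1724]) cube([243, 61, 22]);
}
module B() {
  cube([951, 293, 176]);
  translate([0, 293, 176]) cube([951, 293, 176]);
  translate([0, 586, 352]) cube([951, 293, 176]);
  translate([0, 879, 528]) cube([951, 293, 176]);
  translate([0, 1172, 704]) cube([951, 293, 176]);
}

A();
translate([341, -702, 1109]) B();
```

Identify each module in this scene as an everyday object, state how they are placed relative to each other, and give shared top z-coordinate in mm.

A is a ladder. B is a staircase. The staircase is beside the ladder with their tops flush at z = 1989. The shared top z-coordinate is 1989 mm.

Both tops at z = 1989 mm.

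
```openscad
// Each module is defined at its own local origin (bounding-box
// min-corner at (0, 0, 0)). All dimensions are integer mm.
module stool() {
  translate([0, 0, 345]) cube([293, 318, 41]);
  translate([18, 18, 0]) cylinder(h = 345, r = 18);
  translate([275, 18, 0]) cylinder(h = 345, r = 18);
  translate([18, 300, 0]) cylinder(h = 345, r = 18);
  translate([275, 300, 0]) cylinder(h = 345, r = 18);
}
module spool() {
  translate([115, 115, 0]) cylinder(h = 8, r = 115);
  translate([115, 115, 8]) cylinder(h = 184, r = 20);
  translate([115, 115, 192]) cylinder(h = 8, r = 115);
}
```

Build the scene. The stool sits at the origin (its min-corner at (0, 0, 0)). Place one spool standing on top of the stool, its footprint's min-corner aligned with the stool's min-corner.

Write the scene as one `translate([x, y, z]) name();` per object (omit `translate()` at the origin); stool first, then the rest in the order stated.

stool();
translate([0, 0, 386]) spool();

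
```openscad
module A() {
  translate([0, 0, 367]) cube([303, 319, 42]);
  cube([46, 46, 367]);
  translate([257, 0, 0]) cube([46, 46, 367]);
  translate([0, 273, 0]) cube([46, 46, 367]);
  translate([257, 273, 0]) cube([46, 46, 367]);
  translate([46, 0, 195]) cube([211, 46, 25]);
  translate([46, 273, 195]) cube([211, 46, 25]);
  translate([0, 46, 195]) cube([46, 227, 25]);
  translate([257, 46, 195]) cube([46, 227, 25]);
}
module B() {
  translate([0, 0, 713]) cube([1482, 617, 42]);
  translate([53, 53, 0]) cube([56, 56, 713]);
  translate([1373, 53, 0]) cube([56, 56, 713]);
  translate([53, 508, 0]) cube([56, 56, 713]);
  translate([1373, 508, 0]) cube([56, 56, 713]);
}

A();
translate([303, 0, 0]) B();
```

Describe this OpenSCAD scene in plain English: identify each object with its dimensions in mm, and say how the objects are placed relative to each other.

A is a simple wooden stool: a rectangular seat 303 mm (x) by 319 mm (y), 42 mm thick, top face at z = 409 mm, on four square legs, each 46×46 mm in cross-section. The legs rest on z = 0, each flush with a corner of the seat. Four stretchers, 46 mm wide and 25 mm tall, connect adjacent legs with their undersides at z = 195 mm, each running between the inner faces of the legs it joins and aligned with the legs' outer faces on the other axis.

B is a table: top 1482 mm (x) × 617 mm (y), 42 mm thick, upper face at z = 755 mm, on four 56×56 mm square legs, each inset 53 mm from the nearest pair of top edges, running from z = 0 to the bottom of the top.

The table is against the stool's +x side, with their −y faces flush.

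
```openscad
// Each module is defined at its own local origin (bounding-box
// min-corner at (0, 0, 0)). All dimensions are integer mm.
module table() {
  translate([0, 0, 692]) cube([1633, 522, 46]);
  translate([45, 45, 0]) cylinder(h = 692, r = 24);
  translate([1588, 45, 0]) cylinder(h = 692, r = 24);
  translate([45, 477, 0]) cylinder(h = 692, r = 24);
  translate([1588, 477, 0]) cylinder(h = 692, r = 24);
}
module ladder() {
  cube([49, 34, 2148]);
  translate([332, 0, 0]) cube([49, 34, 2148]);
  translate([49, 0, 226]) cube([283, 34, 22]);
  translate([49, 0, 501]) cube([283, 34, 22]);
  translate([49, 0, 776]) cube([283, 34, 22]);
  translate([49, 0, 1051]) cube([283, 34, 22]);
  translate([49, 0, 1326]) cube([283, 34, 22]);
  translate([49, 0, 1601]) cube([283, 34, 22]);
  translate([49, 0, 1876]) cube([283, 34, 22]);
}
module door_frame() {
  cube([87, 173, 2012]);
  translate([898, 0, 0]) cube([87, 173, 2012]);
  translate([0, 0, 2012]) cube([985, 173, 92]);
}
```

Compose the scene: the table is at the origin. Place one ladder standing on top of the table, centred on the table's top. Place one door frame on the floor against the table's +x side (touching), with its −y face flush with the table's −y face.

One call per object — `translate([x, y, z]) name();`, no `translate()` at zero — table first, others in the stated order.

table();
translate([626, 244, 738]) ladder();
translate([1633, 0, 0]) door_frame();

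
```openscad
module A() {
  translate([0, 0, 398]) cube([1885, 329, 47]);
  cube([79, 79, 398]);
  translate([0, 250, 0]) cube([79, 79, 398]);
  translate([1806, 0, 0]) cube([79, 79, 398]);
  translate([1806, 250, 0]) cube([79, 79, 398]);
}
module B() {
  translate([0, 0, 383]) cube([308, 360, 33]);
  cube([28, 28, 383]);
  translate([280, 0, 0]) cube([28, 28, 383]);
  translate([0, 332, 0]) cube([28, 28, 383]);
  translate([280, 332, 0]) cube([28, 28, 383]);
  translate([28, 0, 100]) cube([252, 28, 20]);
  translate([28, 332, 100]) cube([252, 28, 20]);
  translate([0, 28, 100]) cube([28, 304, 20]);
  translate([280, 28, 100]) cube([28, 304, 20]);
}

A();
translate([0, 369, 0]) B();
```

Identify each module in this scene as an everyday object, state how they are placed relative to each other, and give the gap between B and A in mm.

The stool's nearest face is 40 mm from the bench's +y face.

A is a bench. B is a stool. The stool is on the floor beside the bench on its +y side. The gap between the stool and the bench is 40 mm.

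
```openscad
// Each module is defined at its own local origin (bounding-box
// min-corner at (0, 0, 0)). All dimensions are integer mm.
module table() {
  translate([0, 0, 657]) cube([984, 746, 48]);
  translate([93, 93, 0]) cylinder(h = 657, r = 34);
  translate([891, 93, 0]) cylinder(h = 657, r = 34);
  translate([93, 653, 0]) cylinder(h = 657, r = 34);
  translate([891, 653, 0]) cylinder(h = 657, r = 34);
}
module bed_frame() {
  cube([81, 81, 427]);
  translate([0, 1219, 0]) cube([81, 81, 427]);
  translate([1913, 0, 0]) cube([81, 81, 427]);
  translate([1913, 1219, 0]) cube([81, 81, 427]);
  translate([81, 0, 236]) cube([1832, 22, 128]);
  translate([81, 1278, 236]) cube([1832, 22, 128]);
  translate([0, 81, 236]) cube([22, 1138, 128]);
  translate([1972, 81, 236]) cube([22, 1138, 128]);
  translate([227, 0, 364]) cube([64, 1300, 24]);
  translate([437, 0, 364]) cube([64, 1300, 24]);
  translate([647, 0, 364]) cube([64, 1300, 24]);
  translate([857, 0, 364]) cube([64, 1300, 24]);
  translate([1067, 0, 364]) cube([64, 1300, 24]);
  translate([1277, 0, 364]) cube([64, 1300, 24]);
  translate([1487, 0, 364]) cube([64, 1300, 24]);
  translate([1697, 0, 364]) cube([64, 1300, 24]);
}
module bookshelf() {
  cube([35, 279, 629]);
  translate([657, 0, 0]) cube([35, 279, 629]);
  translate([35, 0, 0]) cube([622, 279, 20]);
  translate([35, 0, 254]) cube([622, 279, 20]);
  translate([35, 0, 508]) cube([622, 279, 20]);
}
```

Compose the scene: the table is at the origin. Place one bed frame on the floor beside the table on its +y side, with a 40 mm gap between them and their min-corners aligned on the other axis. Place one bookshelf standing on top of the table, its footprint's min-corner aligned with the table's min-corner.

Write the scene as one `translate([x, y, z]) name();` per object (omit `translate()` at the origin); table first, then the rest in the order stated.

table();
translate([0, 786, 0]) bed_frame();
translate([0, 0, 705]) bookshelf();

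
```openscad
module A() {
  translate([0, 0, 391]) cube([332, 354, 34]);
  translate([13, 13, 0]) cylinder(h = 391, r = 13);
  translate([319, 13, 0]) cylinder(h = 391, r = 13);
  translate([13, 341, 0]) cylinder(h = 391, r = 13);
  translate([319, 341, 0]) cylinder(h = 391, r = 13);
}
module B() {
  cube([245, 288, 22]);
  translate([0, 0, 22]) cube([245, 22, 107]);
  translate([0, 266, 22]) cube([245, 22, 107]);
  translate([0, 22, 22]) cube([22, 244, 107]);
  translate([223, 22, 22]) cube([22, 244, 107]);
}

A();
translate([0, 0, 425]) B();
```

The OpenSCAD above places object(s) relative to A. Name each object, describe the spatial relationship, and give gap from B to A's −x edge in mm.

A is a stool. B is an open box. The open box is on top of the stool. The gap from the open box to the stool's −x edge is 0 mm.

The open box's min-x is at 0; the stool's min-x is 0; gap = 0 mm.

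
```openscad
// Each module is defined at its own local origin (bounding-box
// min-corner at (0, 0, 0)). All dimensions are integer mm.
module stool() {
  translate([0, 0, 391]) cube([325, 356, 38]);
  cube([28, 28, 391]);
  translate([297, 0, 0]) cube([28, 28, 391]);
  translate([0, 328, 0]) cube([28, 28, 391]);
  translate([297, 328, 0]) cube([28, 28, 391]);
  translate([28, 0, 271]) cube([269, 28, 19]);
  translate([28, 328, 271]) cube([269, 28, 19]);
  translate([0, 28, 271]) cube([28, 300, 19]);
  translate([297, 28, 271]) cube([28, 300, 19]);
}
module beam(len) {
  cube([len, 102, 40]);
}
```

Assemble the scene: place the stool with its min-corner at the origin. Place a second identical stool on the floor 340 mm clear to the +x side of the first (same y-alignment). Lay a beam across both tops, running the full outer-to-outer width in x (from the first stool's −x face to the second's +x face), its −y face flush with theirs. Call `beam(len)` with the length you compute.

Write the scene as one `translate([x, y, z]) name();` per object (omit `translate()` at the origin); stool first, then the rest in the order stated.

stool();
translate([665, 0, 0]) stool();
translate([0, 0, 429]) beam(990);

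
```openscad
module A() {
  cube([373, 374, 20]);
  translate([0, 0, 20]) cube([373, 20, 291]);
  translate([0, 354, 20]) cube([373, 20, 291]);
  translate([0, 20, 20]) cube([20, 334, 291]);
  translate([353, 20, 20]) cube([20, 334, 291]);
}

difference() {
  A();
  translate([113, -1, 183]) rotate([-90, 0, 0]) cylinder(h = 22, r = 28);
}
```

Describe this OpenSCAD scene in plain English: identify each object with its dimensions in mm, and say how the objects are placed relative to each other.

A is an open-topped rectangular box: outside dimensions 373×374×311 mm, with a uniform wall and base thickness of 20 mm. The base is a full 373×374 slab on the floor; four walls sit on top of the base. The front and back walls (the −y and +y sides) span the full width; the two side walls fit between them.

The open box has a circular hole of radius 28 mm through its front wall, centred at (x = 113, z = 183).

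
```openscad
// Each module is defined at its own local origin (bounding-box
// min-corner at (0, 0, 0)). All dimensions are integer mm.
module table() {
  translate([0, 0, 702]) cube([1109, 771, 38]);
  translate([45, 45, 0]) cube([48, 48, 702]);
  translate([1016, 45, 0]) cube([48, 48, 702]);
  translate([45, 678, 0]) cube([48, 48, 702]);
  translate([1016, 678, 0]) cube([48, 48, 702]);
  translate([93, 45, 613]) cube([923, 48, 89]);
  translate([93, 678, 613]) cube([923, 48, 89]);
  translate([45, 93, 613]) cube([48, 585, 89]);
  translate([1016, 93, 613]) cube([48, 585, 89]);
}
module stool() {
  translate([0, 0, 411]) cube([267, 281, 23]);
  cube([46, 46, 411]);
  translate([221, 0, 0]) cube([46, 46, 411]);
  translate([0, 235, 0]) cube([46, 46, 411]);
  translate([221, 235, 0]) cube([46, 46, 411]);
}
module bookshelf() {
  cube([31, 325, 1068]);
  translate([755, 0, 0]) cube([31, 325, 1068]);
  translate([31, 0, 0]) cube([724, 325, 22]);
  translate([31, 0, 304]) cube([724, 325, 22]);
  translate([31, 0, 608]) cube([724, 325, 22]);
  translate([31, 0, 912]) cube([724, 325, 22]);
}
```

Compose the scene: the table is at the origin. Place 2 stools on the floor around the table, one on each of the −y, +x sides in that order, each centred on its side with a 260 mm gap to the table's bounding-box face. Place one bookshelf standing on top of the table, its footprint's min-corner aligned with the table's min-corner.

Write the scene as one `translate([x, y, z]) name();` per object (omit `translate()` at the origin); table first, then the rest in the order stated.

table();
translate([421, -541, 0]) stool();
translate([1369, 245, 0]) stool();
translate([0, 0, 740]) bookshelf();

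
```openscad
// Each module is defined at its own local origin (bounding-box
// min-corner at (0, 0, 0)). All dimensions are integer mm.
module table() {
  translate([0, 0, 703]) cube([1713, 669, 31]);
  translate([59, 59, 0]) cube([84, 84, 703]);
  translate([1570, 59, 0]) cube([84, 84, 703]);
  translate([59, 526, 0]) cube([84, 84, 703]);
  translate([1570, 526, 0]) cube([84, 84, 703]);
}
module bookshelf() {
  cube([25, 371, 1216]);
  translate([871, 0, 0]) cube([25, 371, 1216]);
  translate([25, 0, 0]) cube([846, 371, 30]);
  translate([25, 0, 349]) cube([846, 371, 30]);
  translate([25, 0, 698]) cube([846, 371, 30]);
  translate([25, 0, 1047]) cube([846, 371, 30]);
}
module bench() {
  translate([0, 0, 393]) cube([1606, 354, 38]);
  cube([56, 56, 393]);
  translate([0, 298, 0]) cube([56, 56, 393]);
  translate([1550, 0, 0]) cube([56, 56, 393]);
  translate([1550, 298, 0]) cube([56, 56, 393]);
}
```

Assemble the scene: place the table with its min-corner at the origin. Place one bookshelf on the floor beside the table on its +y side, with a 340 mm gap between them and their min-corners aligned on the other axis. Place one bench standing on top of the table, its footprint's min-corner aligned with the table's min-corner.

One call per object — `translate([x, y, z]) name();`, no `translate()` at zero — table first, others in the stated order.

table();
translate([0, 1009, 0]) bookshelf();
translate([0, 0, 734]) bench();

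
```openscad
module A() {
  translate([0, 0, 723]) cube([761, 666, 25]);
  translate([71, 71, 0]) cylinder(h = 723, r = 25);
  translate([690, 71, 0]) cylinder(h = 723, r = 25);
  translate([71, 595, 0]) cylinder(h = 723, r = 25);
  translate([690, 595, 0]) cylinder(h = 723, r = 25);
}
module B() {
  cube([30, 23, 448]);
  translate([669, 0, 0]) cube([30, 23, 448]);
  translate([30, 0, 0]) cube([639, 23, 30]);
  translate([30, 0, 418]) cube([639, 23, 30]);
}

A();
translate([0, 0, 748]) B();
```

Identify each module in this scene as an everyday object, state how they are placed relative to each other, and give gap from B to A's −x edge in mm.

The picture frame's min-x is at 0; the table's min-x is 0; gap = 0 mm.

A is a table. B is a picture frame. The picture frame is on top of the table. The gap from the picture frame to the table's −x edge is 0 mm.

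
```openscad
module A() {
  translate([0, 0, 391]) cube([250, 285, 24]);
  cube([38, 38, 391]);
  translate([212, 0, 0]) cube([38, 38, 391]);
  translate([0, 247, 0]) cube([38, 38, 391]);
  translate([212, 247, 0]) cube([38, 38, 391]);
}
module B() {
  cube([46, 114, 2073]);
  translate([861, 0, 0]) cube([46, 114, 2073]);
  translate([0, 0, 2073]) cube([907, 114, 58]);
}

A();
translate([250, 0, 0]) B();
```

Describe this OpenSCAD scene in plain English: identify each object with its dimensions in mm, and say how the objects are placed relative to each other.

A is a four-legged stool. The seat is a 250×285×24 mm slab whose top surface is at z = 415 mm; four square legs, each 38×38 mm in cross-section, run from the floor (z = 0) to the underside of the seat, each flush with a corner of the seat.

B is a rectangular door frame: two vertical jambs of 46×114 mm section, 2073 mm tall, with a clear opening 815 mm wide between their inner faces. A header 58 mm tall and 114 mm deep lies on top of the jambs and spans the full outside width.

The door frame is against the stool's +x side, with their −y faces flush.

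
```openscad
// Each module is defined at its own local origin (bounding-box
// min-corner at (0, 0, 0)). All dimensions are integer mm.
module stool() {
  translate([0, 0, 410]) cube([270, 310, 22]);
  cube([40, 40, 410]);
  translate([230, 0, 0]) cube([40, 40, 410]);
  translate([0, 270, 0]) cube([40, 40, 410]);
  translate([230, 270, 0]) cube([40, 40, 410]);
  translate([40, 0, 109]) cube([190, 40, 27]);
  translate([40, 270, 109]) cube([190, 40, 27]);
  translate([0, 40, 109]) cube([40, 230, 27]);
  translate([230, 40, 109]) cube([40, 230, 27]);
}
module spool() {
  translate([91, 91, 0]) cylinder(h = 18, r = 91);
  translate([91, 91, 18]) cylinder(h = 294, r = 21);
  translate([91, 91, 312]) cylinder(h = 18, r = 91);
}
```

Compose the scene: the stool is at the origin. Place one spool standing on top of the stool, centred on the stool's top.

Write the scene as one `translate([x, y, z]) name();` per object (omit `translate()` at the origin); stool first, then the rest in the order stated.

stool();
translate([44, 64, 432]) spool();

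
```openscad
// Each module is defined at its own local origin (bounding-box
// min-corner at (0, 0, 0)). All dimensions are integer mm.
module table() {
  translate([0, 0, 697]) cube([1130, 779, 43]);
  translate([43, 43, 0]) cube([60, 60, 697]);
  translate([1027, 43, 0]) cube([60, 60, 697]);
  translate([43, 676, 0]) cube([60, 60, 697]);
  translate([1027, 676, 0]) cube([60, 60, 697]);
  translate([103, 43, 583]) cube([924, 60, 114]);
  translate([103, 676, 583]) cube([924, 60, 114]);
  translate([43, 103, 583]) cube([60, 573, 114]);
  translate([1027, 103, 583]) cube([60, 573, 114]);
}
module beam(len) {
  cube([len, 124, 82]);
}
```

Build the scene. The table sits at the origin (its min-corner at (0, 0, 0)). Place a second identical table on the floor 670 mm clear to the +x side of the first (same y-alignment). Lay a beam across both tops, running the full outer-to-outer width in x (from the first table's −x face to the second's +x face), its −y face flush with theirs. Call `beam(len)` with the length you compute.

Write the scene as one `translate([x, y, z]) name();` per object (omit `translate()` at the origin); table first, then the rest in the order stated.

table();
translate([1800, 0, 0]) table();
translate([0, 0, 740]) beam(2930);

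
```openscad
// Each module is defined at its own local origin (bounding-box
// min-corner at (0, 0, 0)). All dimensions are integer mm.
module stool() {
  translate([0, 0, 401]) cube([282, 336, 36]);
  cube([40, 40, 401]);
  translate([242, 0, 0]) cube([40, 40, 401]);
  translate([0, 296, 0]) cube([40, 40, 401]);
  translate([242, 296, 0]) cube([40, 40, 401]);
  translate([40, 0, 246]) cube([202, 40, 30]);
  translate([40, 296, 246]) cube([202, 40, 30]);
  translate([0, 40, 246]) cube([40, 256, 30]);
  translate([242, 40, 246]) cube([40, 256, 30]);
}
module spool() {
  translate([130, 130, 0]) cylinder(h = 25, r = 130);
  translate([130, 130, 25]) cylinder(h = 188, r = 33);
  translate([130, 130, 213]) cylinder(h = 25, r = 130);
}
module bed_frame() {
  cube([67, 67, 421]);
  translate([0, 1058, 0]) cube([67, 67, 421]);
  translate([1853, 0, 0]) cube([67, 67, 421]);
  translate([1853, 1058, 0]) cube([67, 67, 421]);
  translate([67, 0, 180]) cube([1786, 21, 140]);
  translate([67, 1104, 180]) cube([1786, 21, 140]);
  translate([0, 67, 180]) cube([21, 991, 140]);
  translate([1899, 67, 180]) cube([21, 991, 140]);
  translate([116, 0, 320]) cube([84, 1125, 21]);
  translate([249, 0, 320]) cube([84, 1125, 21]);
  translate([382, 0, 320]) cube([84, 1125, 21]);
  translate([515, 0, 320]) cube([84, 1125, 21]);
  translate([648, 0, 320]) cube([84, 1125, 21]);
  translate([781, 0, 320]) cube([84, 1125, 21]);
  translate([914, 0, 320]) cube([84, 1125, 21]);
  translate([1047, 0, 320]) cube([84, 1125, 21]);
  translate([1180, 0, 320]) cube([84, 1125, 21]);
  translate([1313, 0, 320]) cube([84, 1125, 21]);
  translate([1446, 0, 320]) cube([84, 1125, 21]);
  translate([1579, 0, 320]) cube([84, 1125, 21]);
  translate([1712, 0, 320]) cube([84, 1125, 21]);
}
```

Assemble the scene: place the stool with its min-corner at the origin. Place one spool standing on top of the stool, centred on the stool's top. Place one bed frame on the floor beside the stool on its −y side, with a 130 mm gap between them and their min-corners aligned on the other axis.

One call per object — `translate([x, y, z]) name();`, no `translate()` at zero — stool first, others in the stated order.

stool();
translate([11, 38, 437]) spool();
translate([0, -1255, 0]) bed_frame();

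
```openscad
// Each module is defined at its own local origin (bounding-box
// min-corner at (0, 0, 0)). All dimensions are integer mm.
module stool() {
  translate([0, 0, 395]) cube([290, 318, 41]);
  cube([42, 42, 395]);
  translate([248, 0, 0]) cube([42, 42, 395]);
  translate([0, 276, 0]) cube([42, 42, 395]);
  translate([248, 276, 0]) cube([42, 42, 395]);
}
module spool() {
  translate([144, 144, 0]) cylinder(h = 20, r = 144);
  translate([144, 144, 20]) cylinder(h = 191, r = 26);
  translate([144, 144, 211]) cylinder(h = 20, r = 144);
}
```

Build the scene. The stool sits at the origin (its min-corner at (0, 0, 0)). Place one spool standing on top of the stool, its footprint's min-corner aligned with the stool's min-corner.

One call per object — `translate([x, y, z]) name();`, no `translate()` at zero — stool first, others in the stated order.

stool();
translate([0, 0, 436]) spool();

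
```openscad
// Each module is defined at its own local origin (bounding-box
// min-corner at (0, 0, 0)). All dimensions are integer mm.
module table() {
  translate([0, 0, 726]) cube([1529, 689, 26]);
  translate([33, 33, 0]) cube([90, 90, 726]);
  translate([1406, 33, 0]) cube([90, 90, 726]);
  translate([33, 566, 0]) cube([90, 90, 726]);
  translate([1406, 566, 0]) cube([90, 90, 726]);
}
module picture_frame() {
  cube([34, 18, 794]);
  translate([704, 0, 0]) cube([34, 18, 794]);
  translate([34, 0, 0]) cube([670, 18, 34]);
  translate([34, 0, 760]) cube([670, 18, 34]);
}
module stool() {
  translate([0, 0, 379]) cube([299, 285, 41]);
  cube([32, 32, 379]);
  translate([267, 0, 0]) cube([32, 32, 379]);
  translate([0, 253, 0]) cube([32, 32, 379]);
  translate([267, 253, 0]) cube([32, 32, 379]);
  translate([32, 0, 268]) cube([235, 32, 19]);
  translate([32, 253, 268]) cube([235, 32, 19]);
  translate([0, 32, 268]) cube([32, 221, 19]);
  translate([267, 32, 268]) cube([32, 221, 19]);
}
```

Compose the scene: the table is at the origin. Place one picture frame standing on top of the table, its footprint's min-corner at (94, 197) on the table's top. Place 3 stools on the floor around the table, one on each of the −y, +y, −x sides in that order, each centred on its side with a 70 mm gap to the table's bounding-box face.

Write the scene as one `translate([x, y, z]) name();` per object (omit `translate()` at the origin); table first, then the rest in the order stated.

table();
translate([94, 197, 752]) picture_frame();
translate([615, -355, 0]) stool();
translate([615, 759, 0]) stool();
translate([-369, 202, 0]) stool();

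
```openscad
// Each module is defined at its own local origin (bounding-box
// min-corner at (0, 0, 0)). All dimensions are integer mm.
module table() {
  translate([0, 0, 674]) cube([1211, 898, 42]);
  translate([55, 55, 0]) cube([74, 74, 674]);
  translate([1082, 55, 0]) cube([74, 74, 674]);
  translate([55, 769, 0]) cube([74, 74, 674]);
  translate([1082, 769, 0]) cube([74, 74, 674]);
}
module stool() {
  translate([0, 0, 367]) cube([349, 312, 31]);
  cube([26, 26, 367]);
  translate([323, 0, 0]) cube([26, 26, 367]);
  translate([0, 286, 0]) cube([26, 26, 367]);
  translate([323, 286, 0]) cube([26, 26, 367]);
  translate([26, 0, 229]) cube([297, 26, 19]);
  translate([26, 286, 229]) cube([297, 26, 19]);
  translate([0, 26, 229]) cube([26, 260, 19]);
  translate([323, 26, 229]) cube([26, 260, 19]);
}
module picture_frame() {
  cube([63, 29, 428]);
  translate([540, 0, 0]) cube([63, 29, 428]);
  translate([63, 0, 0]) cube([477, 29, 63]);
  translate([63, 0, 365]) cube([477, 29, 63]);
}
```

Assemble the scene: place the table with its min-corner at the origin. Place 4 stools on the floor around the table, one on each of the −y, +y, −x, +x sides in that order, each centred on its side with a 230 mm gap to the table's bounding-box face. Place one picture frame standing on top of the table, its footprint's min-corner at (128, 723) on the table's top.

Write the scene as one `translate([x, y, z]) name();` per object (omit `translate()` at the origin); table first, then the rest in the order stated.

table();
translate([431, -542, 0]) stool();
translate([431, 1128, 0]) stool();
translate([-579, 293, 0]) stool();
translate([1441, 293, 0]) stool();
translate([128, 723, 716]) picture_frame();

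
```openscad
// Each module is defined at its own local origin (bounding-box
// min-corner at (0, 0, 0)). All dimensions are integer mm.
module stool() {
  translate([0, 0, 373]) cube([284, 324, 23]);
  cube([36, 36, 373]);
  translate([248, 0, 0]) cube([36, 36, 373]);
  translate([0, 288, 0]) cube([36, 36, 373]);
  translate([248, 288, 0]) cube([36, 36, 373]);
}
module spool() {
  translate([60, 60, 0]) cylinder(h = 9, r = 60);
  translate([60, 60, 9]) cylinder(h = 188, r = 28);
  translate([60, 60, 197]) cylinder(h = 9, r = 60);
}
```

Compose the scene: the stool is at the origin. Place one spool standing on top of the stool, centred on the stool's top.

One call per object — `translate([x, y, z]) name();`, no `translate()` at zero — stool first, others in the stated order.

stool();
translate([82, 102, 396]) spool();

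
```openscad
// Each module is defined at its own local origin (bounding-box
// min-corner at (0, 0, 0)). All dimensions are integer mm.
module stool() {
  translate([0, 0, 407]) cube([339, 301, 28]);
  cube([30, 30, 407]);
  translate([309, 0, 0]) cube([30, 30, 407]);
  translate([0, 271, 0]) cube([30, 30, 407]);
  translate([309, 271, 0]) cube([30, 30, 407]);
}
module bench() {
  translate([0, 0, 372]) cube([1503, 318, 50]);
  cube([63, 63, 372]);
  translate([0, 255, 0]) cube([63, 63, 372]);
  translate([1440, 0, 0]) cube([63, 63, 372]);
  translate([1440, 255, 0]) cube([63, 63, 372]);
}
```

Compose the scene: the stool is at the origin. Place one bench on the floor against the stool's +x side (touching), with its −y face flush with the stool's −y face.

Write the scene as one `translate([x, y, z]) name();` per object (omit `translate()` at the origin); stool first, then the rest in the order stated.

stool();
translate([339, 0, 0]) bench();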